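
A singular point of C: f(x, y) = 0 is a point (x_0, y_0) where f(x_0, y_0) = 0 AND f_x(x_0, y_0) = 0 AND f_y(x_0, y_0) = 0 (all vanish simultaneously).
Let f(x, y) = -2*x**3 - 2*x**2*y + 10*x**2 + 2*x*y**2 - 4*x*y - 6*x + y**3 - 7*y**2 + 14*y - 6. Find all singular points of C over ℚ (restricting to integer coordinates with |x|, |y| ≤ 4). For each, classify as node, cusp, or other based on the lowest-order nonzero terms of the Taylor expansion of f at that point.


Singular points: {(1, 2)}; classification: cusp.

Compute partial derivatives:
  f_x = -6*x**2 - 4*x*y + 20*x + 2*y**2 - 4*y - 6.
  f_y = -2*x**2 + 4*x*y - 4*x + 3*y**2 - 14*y + 14.
Scan x_0 ∈ {−4, ..., 4}. For each x_0, f_y(x_0, y) is a polynomial in y; find its integer roots y ∈ {−4, ..., 4}, then test f_x and f at those candidates.
  x = -4: f_y(-4, y) = 3*y**2 - 30*y - 2; no integer root y with |y| ≤ 4.
  x = -3: f_y(-3, y) = 3*y**2 - 26*y + 8; no integer root y with |y| ≤ 4.
  x = -2: f_y(-2, y) = 3*y**2 - 22*y + 14; no integer root y with |y| ≤ 4.
  x = -1: f_y(-1, y) = 3*y**2 - 18*y + 16; no integer root y with |y| ≤ 4.
  x = 0: f_y(0, y) = 3*y**2 - 14*y + 14; no integer root y with |y| ≤ 4.
  x = 1: f_y(1, y) = 3*y**2 - 10*y + 8; vanishes at y ∈ {2}. (1, 2): f_x = 0, f = 0 — SINGULAR.
  x = 2: f_y(2, y) = 3*y**2 - 6*y - 2; no integer root y with |y| ≤ 4.
  x = 3: f_y(3, y) = 3*y**2 - 2*y - 16; vanishes at y ∈ {-2}. (3, -2): f_x = 40 ≠ 0.
  x = 4: f_y(4, y) = 3*y**2 + 2*y - 34; no integer root y with |y| ≤ 4.
Only singular point on the grid: (1, 2).
Classify: substitute x = 1 + u, y = 2 + v and expand: f = -2*u**3 - 2*u**2*v + 2*u*v**2 + v**3 + v**2.
No constant or linear terms (consistent with a singular point). Quadratic part: v**2. Cubic part: -2*u**3 - 2*u**2*v + 2*u*v**2 + v**3.
The quadratic part v**2 is a perfect square, so there is a single (double) tangent line v = 0, i.e. y = 2. Restricting the cubic part to that line (v = 0) leaves -2*u**3 ≠ 0, so f is not divisible by v and the branch is v² ≈ 2*u**3 to lowest order — this is a cusp.
Classification: cusp.


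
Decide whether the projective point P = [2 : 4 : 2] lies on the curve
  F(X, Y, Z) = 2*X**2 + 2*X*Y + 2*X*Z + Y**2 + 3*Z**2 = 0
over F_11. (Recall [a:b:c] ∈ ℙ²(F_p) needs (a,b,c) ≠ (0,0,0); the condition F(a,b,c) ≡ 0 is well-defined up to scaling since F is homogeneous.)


F(2,4,2) ≡ 5 (mod 11); P is NOT on the curve.

Evaluate F(2, 4, 2) term-by-term (mod 11).
  2*X**2 ↦ 2·4·1·1 = 8
  2*X*Y ↦ 2·2·4·1 = 16
  2*X*Z ↦ 2·2·1·2 = 8
  Y**2 ↦ 1·1·16·1 = 16
  3*Z**2 ↦ 3·1·1·4 = 12
Sum: F(2, 4, 2) = (8) + (16) + (8) + (16) + (12) = 60.
Reducing mod 11: 60 ≡ 5 (mod 11).
Since F(a, b, c) ≡ 5 ≠ 0 (mod 11), P does NOT lie on the curve.


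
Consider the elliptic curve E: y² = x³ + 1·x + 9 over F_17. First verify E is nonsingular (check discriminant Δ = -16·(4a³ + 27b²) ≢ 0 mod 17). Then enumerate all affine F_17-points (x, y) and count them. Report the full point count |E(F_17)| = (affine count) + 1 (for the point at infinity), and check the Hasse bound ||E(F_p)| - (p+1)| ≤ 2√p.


Affine points = {(0, 3), (0, 14), (2, 6), (2, 11), (4, 3), (4, 14), (7, 6), (7, 11), (8, 6), (8, 11), (9, 4), (9, 13), (10, 4), (10, 13), (11, 5), (11, 12), (12, 7), (12, 10), (13, 3), (13, 14), (14, 8), (14, 9), (15, 4), (15, 13)}; affine count = 24; |E(F_17)| = 25.

Discriminant check: Δ ∝ 4a³ + 27b² = 4·1³ + 27·9² = 4·1 + 27·81 ≡ 15 (mod 17). Nonzero ⇒ E is nonsingular.
For each x ∈ F_17, compute rhs = x³ + 1·x + 9 mod 17, then count y ∈ F_17 with y² ≡ rhs.
  x = 0: rhs = 9, matching y values: 3, 14 (2 points).
  x = 1: rhs = 11, matching y values: none (0 points).
  x = 2: rhs = 2, matching y values: 6, 11 (2 points).
  x = 3: rhs = 5, matching y values: none (0 points).
  x = 4: rhs = 9, matching y values: 3, 14 (2 points).
  x = 5: rhs = 3, matching y values: none (0 points).
  x = 6: rhs = 10, matching y values: none (0 points).
  x = 7: rhs = 2, matching y values: 6, 11 (2 points).
  x = 8: rhs = 2, matching y values: 6, 11 (2 points).
  x = 9: rhs = 16, matching y values: 4, 13 (2 points).
  x = 10: rhs = 16, matching y values: 4, 13 (2 points).
  x = 11: rhs = 8, matching y values: 5, 12 (2 points).
  x = 12: rhs = 15, matching y values: 7, 10 (2 points).
  x = 13: rhs = 9, matching y values: 3, 14 (2 points).
  x = 14: rhs = 13, matching y values: 8, 9 (2 points).
  x = 15: rhs = 16, matching y values: 4, 13 (2 points).
  x = 16: rhs = 7, matching y values: none (0 points).
Total affine count: 24.
Full point count |E(F_17)| = 24 + 1 = 25.
Hasse bound: |25 − (17+1)| = |7| = 7 ≤ 2√17 ≈ 8.2462 ✓.


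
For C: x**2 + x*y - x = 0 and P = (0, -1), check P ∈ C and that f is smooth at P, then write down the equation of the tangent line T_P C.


Tangent line at P: -2*x = 0.

Step 1: f(0, -1) = 0, so P lies on C.
Step 2: partial derivatives
  f_x(x, y) = 2*x + y - 1, f_y(x, y) = x.
  f_x(P) = -2, f_y(P) = 0 (gradient nonzero, so P is smooth).
Step 3: tangent line at P: -2·(x − 0) + 0·(y − -1) = 0.
Expanding: -2*x = 0.


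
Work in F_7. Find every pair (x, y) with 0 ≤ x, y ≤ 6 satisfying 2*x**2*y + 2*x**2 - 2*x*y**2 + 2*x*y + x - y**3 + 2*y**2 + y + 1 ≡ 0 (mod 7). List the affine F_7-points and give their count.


Affine F_7-points: {(1, 6), (2, 1), (2, 2), (3, 1), (5, 0), (5, 3), (6, 3)}; count = 7.

For each of the 49 pairs (x, y) ∈ F_7², evaluate f(x, y) mod 7. Record the zeros.
  x = 0: [0↦1, 1↦3, 2↦3, 3↦2, 4↦1, 5↦1, 6↦3]  zeros at y ∈ ∅
  x = 1: [0↦4, 1↦1, 2↦6, 3↦6, 4↦2, 5↦2, 6↦0]  zeros at y ∈ {6}
  x = 2: [0↦4, 1↦0, 2↦0, 3↦5, 4↦2, 5↦6, 6↦4]  zeros at y ∈ {1, 2}
  x = 3: [0↦1, 1↦0, 2↦6, 3↦6, 4↦1, 5↦6, 6↦1]  zeros at y ∈ {1}
  x = 4: [0↦2, 1↦1, 2↦3, 3↦2, 4↦6, 5↦2, 6↦5]  zeros at y ∈ ∅
  x = 5: [0↦0, 1↦3, 2↦5, 3↦0, 4↦3, 5↦1, 6↦2]  zeros at y ∈ {0, 3}
  x = 6: [0↦2, 1↦6, 2↦5, 3↦0, 4↦6, 5↦3, 6↦6]  zeros at y ∈ {3}
Collecting zeros: affine points = {(1, 6), (2, 1), (2, 2), (3, 1), (5, 0), (5, 3), (6, 3)}.
Total count |C(F_7)_aff| = 7.


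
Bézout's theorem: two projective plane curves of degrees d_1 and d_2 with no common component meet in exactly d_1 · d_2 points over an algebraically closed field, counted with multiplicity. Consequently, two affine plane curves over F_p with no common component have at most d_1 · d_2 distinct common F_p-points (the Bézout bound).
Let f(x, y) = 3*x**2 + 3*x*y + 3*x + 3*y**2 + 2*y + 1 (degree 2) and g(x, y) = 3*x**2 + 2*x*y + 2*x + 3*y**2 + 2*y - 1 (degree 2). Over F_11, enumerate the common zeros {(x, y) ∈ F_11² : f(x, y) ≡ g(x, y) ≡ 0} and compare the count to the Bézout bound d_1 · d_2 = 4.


Common zeros: {(4, 4)}; count = 1; Bézout bound = 4.

deg(f) = 2, deg(g) = 2, so Bézout bound = 4.
Scan x ∈ F_11. For each x, list the y ∈ F_11 with f(x, y) ≡ 0 and those with g(x, y) ≡ 0 (mod 11); the common zeros in that column are the intersection.
  x = 0: f ≡ 0 at y ∈ {6, 8}; g ≡ 0 at y ∈ {4, 10}; common: ∅.
  x = 1: f ≡ 0 at y ∈ ∅; g ≡ 0 at y ∈ {1, 5}; common: ∅.
  x = 2: f ≡ 0 at y ∈ {4, 8}; g ≡ 0 at y ∈ ∅; common: ∅.
  x = 3: f ≡ 0 at y ∈ ∅; g ≡ 0 at y ∈ ∅; common: ∅.
  x = 4: f ≡ 0 at y ∈ {4, 6}; g ≡ 0 at y ∈ {0, 4}; common: {4}.
  x = 5: f ≡ 0 at y ∈ {10}; g ≡ 0 at y ∈ {1, 6}; common: ∅.
  x = 6: f ≡ 0 at y ∈ {9, 10}; g ≡ 0 at y ∈ {5}; common: ∅.
  x = 7: f ≡ 0 at y ∈ ∅; g ≡ 0 at y ∈ ∅; common: ∅.
  x = 8: f ≡ 0 at y ∈ ∅; g ≡ 0 at y ∈ ∅; common: ∅.
  x = 9: f ≡ 0 at y ∈ {2, 3}; g ≡ 0 at y ∈ ∅; common: ∅.
  x = 10: f ≡ 0 at y ∈ {2}; g ≡ 0 at y ∈ {0}; common: ∅.
Collecting: common zeros = {(4, 4)}, so the count is 1.
Comparison with the Bézout bound: 1 ≤ 4 = deg(f)·deg(g), as expected for curves with no common component (the affine F_11-count falls short of the bound because intersections may lie at infinity, over extension fields, or carry multiplicity).


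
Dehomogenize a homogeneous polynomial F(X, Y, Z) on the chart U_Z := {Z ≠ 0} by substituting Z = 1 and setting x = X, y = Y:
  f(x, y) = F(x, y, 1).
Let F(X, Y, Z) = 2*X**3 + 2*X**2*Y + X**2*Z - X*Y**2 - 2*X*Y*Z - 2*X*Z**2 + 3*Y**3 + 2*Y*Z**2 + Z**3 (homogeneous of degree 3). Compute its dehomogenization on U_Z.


f(x, y) = 2*x**3 + 2*x**2*y + x**2 - x*y**2 - 2*x*y - 2*x + 3*y**3 + 2*y + 1

On U_Z we set Z = 1. Each monomial c·X^i·Y^j·Z^k in F becomes c·x^i·y^j·1^k = c·x^i·y^j.
Substituting Z = 1: F(X, Y, 1) = 2*x**3 + 2*x**2*y + x**2 - x*y**2 - 2*x*y - 2*x + 3*y**3 + 2*y + 1.
Note: deg(f) ≤ deg(F) = 3; strict inequality happens when F is divisible by Z (lost terms).


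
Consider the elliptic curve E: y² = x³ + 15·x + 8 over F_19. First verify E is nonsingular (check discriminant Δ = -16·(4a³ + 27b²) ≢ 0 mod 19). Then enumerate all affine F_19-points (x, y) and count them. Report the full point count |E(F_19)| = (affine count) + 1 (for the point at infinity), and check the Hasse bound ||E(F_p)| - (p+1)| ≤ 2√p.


Affine points = {(1, 9), (1, 10), (3, 2), (3, 17), (7, 0), (9, 6), (9, 13), (12, 4), (12, 15), (13, 5), (13, 14), (14, 6), (14, 13), (15, 6), (15, 13), (18, 7), (18, 12)}; affine count = 17; |E(F_19)| = 18.

Discriminant check: Δ ∝ 4a³ + 27b² = 4·15³ + 27·8² = 4·3375 + 27·64 ≡ 9 (mod 19). Nonzero ⇒ E is nonsingular.
For each x ∈ F_19, compute rhs = x³ + 15·x + 8 mod 19, then count y ∈ F_19 with y² ≡ rhs.
  x = 0: rhs = 8, matching y values: none (0 points).
  x = 1: rhs = 5, matching y values: 9, 10 (2 points).
  x = 2: rhs = 8, matching y values: none (0 points).
  x = 3: rhs = 4, matching y values: 2, 17 (2 points).
  x = 4: rhs = 18, matching y values: none (0 points).
  x = 5: rhs = 18, matching y values: none (0 points).
  x = 6: rhs = 10, matching y values: none (0 points).
  x = 7: rhs = 0, matching y values: 0 (1 points).
  x = 8: rhs = 13, matching y values: none (0 points).
  x = 9: rhs = 17, matching y values: 6, 13 (2 points).
  x = 10: rhs = 18, matching y values: none (0 points).
  x = 11: rhs = 3, matching y values: none (0 points).
  x = 12: rhs = 16, matching y values: 4, 15 (2 points).
  x = 13: rhs = 6, matching y values: 5, 14 (2 points).
  x = 14: rhs = 17, matching y values: 6, 13 (2 points).
  x = 15: rhs = 17, matching y values: 6, 13 (2 points).
  x = 16: rhs = 12, matching y values: none (0 points).
  x = 17: rhs = 8, matching y values: none (0 points).
  x = 18: rhs = 11, matching y values: 7, 12 (2 points).
Total affine count: 17.
Full point count |E(F_19)| = 17 + 1 = 18.
Hasse bound: |18 − (19+1)| = |-2| = 2 ≤ 2√19 ≈ 8.7178 ✓.


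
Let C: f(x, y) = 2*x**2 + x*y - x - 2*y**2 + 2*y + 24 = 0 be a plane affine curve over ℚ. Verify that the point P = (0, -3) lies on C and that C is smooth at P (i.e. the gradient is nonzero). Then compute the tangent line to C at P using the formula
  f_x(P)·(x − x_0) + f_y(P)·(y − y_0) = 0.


Tangent line at P: -4*x + 14*y + 42 = 0.

Step 1: f(0, -3) = 0, so P lies on C.
Step 2: partial derivatives
  f_x(x, y) = 4*x + y - 1, f_y(x, y) = x - 4*y + 2.
  f_x(P) = -4, f_y(P) = 14 (gradient nonzero, so P is smooth).
Step 3: tangent line at P: -4·(x − 0) + 14·(y − -3) = 0.
Expanding: -4*x + 14*y + 42 = 0.


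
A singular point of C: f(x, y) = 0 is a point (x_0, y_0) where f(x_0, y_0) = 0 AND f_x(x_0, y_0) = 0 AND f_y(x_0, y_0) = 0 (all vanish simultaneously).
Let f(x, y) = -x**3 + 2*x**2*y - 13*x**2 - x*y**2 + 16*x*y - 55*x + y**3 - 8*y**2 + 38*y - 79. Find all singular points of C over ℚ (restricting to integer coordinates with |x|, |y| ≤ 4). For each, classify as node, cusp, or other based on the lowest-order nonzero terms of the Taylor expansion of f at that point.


Singular points: {(-3, 2)}; classification: cusp.

Compute partial derivatives:
  f_x = -3*x**2 + 4*x*y - 26*x - y**2 + 16*y - 55.
  f_y = 2*x**2 - 2*x*y + 16*x + 3*y**2 - 16*y + 38.
Scan x_0 ∈ {−4, ..., 4}. For each x_0, f_y(x_0, y) is a polynomial in y; find its integer roots y ∈ {−4, ..., 4}, then test f_x and f at those candidates.
  x = -4: f_y(-4, y) = 3*y**2 - 8*y + 6; no integer root y with |y| ≤ 4.
  x = -3: f_y(-3, y) = 3*y**2 - 10*y + 8; vanishes at y ∈ {2}. (-3, 2): f_x = 0, f = 0 — SINGULAR.
  x = -2: f_y(-2, y) = 3*y**2 - 12*y + 14; no integer root y with |y| ≤ 4.
  x = -1: f_y(-1, y) = 3*y**2 - 14*y + 24; no integer root y with |y| ≤ 4.
  x = 0: f_y(0, y) = 3*y**2 - 16*y + 38; no integer root y with |y| ≤ 4.
  x = 1: f_y(1, y) = 3*y**2 - 18*y + 56; no integer root y with |y| ≤ 4.
  x = 2: f_y(2, y) = 3*y**2 - 20*y + 78; no integer root y with |y| ≤ 4.
  x = 3: f_y(3, y) = 3*y**2 - 22*y + 104; no integer root y with |y| ≤ 4.
  x = 4: f_y(4, y) = 3*y**2 - 24*y + 134; no integer root y with |y| ≤ 4.
Only singular point on the grid: (-3, 2).
Classify: substitute x = -3 + u, y = 2 + v and expand: f = -u**3 + 2*u**2*v - u*v**2 + v**3 + v**2.
No constant or linear terms (consistent with a singular point). Quadratic part: v**2. Cubic part: -u**3 + 2*u**2*v - u*v**2 + v**3.
The quadratic part v**2 is a perfect square, so there is a single (double) tangent line v = 0, i.e. y = 2. Restricting the cubic part to that line (v = 0) leaves -u**3 ≠ 0, so f is not divisible by v and the branch is v² ≈ u**3 to lowest order — this is a cusp.
Classification: cusp.


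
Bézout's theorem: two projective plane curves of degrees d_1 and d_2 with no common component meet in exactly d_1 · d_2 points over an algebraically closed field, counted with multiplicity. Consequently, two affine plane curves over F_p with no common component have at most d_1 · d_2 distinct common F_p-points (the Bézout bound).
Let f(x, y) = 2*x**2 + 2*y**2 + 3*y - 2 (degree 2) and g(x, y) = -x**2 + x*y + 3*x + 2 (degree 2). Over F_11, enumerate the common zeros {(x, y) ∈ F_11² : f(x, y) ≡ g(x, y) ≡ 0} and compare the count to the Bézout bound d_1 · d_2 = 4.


Common zeros: ∅; count = 0; Bézout bound = 4.

deg(f) = 2, deg(g) = 2, so Bézout bound = 4.
Scan x ∈ F_11. For each x, list the y ∈ F_11 with f(x, y) ≡ 0 and those with g(x, y) ≡ 0 (mod 11); the common zeros in that column are the intersection.
  x = 0: f ≡ 0 at y ∈ {6, 9}; g ≡ 0 at y ∈ ∅; common: ∅.
  x = 1: f ≡ 0 at y ∈ {0, 4}; g ≡ 0 at y ∈ {7}; common: ∅.
  x = 2: f ≡ 0 at y ∈ {1, 3}; g ≡ 0 at y ∈ {9}; common: ∅.
  x = 3: f ≡ 0 at y ∈ ∅; g ≡ 0 at y ∈ {3}; common: ∅.
  x = 4: f ≡ 0 at y ∈ {2}; g ≡ 0 at y ∈ {6}; common: ∅.
  x = 5: f ≡ 0 at y ∈ ∅; g ≡ 0 at y ∈ {6}; common: ∅.
  x = 6: f ≡ 0 at y ∈ ∅; g ≡ 0 at y ∈ {10}; common: ∅.
  x = 7: f ≡ 0 at y ∈ {2}; g ≡ 0 at y ∈ {10}; common: ∅.
  x = 8: f ≡ 0 at y ∈ ∅; g ≡ 0 at y ∈ {2}; common: ∅.
  x = 9: f ≡ 0 at y ∈ {1, 3}; g ≡ 0 at y ∈ {7}; common: ∅.
  x = 10: f ≡ 0 at y ∈ {0, 4}; g ≡ 0 at y ∈ {9}; common: ∅.
Collecting: common zeros = ∅, so the count is 0.
Comparison with the Bézout bound: 0 ≤ 4 = deg(f)·deg(g), as expected for curves with no common component (the affine F_11-count falls short of the bound because intersections may lie at infinity, over extension fields, or carry multiplicity).


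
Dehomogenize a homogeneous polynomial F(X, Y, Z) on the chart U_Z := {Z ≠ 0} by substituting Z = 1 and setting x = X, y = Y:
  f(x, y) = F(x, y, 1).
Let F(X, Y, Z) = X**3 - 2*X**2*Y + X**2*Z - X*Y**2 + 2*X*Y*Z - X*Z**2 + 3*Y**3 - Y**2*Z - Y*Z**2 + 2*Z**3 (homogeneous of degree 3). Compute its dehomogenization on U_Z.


f(x, y) = x**3 - 2*x**2*y + x**2 - x*y**2 + 2*x*y - x + 3*y**3 - y**2 - y + 2

On U_Z we set Z = 1. Each monomial c·X^i·Y^j·Z^k in F becomes c·x^i·y^j·1^k = c·x^i·y^j.
Substituting Z = 1: F(X, Y, 1) = x**3 - 2*x**2*y + x**2 - x*y**2 + 2*x*y - x + 3*y**3 - y**2 - y + 2.
Note: deg(f) ≤ deg(F) = 3; strict inequality happens when F is divisible by Z (lost terms).


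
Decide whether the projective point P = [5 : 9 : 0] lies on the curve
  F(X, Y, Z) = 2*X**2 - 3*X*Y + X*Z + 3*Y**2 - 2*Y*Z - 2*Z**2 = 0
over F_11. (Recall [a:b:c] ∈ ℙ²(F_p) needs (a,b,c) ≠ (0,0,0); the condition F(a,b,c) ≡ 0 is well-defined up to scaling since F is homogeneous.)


F(5,9,0) ≡ 4 (mod 11); P is NOT on the curve.

Evaluate F(5, 9, 0) term-by-term (mod 11).
  2*X**2 ↦ 2·25·1·1 = 50
  -3*X*Y ↦ -3·5·9·1 = -135
  X*Z ↦ 1·5·1·0 = 0
  3*Y**2 ↦ 3·1·81·1 = 243
  -2*Y*Z ↦ -2·1·9·0 = 0
  -2*Z**2 ↦ -2·1·1·0 = 0
Sum: F(5, 9, 0) = (50) + (-135) + (0) + (243) + (0) + (0) = 158.
Reducing mod 11: 158 ≡ 4 (mod 11).
Since F(a, b, c) ≡ 4 ≠ 0 (mod 11), P does NOT lie on the curve.


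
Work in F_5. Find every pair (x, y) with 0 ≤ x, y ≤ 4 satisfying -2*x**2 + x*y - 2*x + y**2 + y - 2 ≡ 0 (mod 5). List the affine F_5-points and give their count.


Affine F_5-points: {(0, 1), (0, 3), (2, 1), (3, 3)}; count = 4.

For each of the 25 pairs (x, y) ∈ F_5², evaluate f(x, y) mod 5. Record the zeros.
  x = 0: [0↦3, 1↦0, 2↦4, 3↦0, 4↦3]  zeros at y ∈ {1, 3}
  x = 1: [0↦4, 1↦2, 2↦2, 3↦4, 4↦3]  zeros at y ∈ ∅
  x = 2: [0↦1, 1↦0, 2↦1, 3↦4, 4↦4]  zeros at y ∈ {1}
  x = 3: [0↦4, 1↦4, 2↦1, 3↦0, 4↦1]  zeros at y ∈ {3}
  x = 4: [0↦3, 1↦4, 2↦2, 3↦2, 4↦4]  zeros at y ∈ ∅
Collecting zeros: affine points = {(0, 1), (0, 3), (2, 1), (3, 3)}.
Total count |C(F_5)_aff| = 4.


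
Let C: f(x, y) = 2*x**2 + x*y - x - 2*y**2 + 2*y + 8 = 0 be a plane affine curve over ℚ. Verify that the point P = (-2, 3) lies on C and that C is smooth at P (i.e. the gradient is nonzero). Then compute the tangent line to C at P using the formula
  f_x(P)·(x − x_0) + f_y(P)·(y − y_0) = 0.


Tangent line at P: -6*x - 12*y + 24 = 0.

Step 1: f(-2, 3) = 0, so P lies on C.
Step 2: partial derivatives
  f_x(x, y) = 4*x + y - 1, f_y(x, y) = x - 4*y + 2.
  f_x(P) = -6, f_y(P) = -12 (gradient nonzero, so P is smooth).
Step 3: tangent line at P: -6·(x − -2) + -12·(y − 3) = 0.
Expanding: -6*x - 12*y + 24 = 0.


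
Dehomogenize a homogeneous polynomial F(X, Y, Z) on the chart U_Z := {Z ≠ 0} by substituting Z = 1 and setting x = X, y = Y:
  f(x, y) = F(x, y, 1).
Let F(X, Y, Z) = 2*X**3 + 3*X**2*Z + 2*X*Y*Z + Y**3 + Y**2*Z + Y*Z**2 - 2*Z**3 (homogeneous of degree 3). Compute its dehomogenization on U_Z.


f(x, y) = 2*x**3 + 3*x**2 + 2*x*y + y**3 + y**2 + y - 2

On U_Z we set Z = 1. Each monomial c·X^i·Y^j·Z^k in F becomes c·x^i·y^j·1^k = c·x^i·y^j.
Substituting Z = 1: F(X, Y, 1) = 2*x**3 + 3*x**2 + 2*x*y + y**3 + y**2 + y - 2.
Note: deg(f) ≤ deg(F) = 3; strict inequality happens when F is divisible by Z (lost terms).


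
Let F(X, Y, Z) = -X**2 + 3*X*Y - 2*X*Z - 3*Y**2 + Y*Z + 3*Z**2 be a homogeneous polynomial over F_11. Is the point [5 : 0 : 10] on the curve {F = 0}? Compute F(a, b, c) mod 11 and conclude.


F(5,0,10) ≡ 10 (mod 11); P is NOT on the curve.

Evaluate F(5, 0, 10) term-by-term (mod 11).
  -X**2 ↦ -1·25·1·1 = -25
  3*X*Y ↦ 3·5·0·1 = 0
  -2*X*Z ↦ -2·5·1·10 = -100
  -3*Y**2 ↦ -3·1·0·1 = 0
  Y*Z ↦ 1·1·0·10 = 0
  3*Z**2 ↦ 3·1·1·100 = 300
Sum: F(5, 0, 10) = (-25) + (0) + (-100) + (0) + (0) + (300) = 175.
Reducing mod 11: 175 ≡ 10 (mod 11).
Since F(a, b, c) ≡ 10 ≠ 0 (mod 11), P does NOT lie on the curve.


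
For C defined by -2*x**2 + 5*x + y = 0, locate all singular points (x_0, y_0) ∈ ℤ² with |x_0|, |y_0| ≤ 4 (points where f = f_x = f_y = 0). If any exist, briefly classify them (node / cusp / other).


No singular points in the scanned grid; C is smooth there.

Compute partial derivatives:
  f_x = 5 - 4*x.
  f_y = 1.
f_y = 1 is a nonzero constant, so f_y never vanishes: no point (x, y) can satisfy f = f_x = f_y = 0. In particular no (x, y) ∈ {−4, ..., 4}² is singular; the curve is smooth.


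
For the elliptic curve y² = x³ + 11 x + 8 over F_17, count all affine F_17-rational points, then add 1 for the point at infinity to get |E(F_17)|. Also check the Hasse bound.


Affine points = {(0, 5), (0, 12), (2, 2), (2, 15), (3, 0), (5, 1), (5, 16), (6, 1), (6, 16), (8, 8), (8, 9), (10, 8), (10, 9), (11, 7), (11, 10), (12, 7), (12, 10), (13, 6), (13, 11), (14, 4), (14, 13), (16, 8), (16, 9)}; affine count = 23; |E(F_17)| = 24.

Discriminant check: Δ ∝ 4a³ + 27b² = 4·11³ + 27·8² = 4·1331 + 27·64 ≡ 14 (mod 17). Nonzero ⇒ E is nonsingular.
For each x ∈ F_17, compute rhs = x³ + 11·x + 8 mod 17, then count y ∈ F_17 with y² ≡ rhs.
  x = 0: rhs = 8, matching y values: 5, 12 (2 points).
  x = 1: rhs = 3, matching y values: none (0 points).
  x = 2: rhs = 4, matching y values: 2, 15 (2 points).
  x = 3: rhs = 0, matching y values: 0 (1 points).
  x = 4: rhs = 14, matching y values: none (0 points).
  x = 5: rhs = 1, matching y values: 1, 16 (2 points).
  x = 6: rhs = 1, matching y values: 1, 16 (2 points).
  x = 7: rhs = 3, matching y values: none (0 points).
  x = 8: rhs = 13, matching y values: 8, 9 (2 points).
  x = 9: rhs = 3, matching y values: none (0 points).
  x = 10: rhs = 13, matching y values: 8, 9 (2 points).
  x = 11: rhs = 15, matching y values: 7, 10 (2 points).
  x = 12: rhs = 15, matching y values: 7, 10 (2 points).
  x = 13: rhs = 2, matching y values: 6, 11 (2 points).
  x = 14: rhs = 16, matching y values: 4, 13 (2 points).
  x = 15: rhs = 12, matching y values: none (0 points).
  x = 16: rhs = 13, matching y values: 8, 9 (2 points).
Total affine count: 23.
Full point count |E(F_17)| = 23 + 1 = 24.
Hasse bound: |24 − (17+1)| = |6| = 6 ≤ 2√17 ≈ 8.2462 ✓.


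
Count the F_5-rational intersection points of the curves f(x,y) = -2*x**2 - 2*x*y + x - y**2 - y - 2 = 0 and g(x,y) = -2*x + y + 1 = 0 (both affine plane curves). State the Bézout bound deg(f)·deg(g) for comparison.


Common zeros: ∅; count = 0; Bézout bound = 2.

deg(f) = 2, deg(g) = 1, so Bézout bound = 2.
Scan x ∈ F_5. For each x, list the y ∈ F_5 with f(x, y) ≡ 0 and those with g(x, y) ≡ 0 (mod 5); the common zeros in that column are the intersection.
  x = 0: f ≡ 0 at y ∈ ∅; g ≡ 0 at y ∈ {4}; common: ∅.
  x = 1: f ≡ 0 at y ∈ ∅; g ≡ 0 at y ∈ {1}; common: ∅.
  x = 2: f ≡ 0 at y ∈ ∅; g ≡ 0 at y ∈ {3}; common: ∅.
  x = 3: f ≡ 0 at y ∈ {1, 2}; g ≡ 0 at y ∈ {0}; common: ∅.
  x = 4: f ≡ 0 at y ∈ {0, 1}; g ≡ 0 at y ∈ {2}; common: ∅.
Collecting: common zeros = ∅, so the count is 0.
Comparison with the Bézout bound: 0 ≤ 2 = deg(f)·deg(g), as expected for curves with no common component (the affine F_5-count falls short of the bound because intersections may lie at infinity, over extension fields, or carry multiplicity).


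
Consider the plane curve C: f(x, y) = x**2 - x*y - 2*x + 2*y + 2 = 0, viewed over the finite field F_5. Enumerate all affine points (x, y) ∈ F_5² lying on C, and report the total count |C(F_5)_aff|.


Affine F_5-points: {(0, 4), (1, 4), (3, 0), (4, 0)}; count = 4.

For each of the 25 pairs (x, y) ∈ F_5², evaluate f(x, y) mod 5. Record the zeros.
  x = 0: [0↦2, 1↦4, 2↦1, 3↦3, 4↦0]  zeros at y ∈ {4}
  x = 1: [0↦1, 1↦2, 2↦3, 3↦4, 4↦0]  zeros at y ∈ {4}
  x = 2: [0↦2, 1↦2, 2↦2, 3↦2, 4↦2]  zeros at y ∈ ∅
  x = 3: [0↦0, 1↦4, 2↦3, 3↦2, 4↦1]  zeros at y ∈ {0}
  x = 4: [0↦0, 1↦3, 2↦1, 3↦4, 4↦2]  zeros at y ∈ {0}
Collecting zeros: affine points = {(0, 4), (1, 4), (3, 0), (4, 0)}.
Total count |C(F_5)_aff| = 4.


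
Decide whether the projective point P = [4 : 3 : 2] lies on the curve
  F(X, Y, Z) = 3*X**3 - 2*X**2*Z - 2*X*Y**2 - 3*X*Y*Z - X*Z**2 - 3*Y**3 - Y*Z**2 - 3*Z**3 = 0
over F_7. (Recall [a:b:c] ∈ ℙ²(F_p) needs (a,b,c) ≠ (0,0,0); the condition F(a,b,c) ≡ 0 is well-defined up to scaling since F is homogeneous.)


F(4,3,2) ≡ 5 (mod 7); P is NOT on the curve.

Evaluate F(4, 3, 2) term-by-term (mod 7).
  3*X**3 ↦ 3·64·1·1 = 192
  -2*X**2*Z ↦ -2·16·1·2 = -64
  -2*X*Y**2 ↦ -2·4·9·1 = -72
  -3*X*Y*Z ↦ -3·4·3·2 = -72
  -X*Z**2 ↦ -1·4·1·4 = -16
  -3*Y**3 ↦ -3·1·27·1 = -81
  -Y*Z**2 ↦ -1·1·3·4 = -12
  -3*Z**3 ↦ -3·1·1·8 = -24
Sum: F(4, 3, 2) = (192) + (-64) + (-72) + (-72) + (-16) + (-81) + (-12) + (-24) = -149.
Reducing mod 7: -149 ≡ 5 (mod 7).
Since F(a, b, c) ≡ 5 ≠ 0 (mod 7), P does NOT lie on the curve.


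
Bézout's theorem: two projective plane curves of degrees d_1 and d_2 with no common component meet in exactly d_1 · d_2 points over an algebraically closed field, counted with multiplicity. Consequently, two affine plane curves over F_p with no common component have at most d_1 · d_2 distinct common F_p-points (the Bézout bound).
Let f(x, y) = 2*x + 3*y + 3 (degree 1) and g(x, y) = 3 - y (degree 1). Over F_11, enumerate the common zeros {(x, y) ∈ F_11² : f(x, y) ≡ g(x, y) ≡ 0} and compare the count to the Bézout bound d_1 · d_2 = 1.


Common zeros: {(5, 3)}; count = 1; Bézout bound = 1.

deg(f) = 1, deg(g) = 1, so Bézout bound = 1.
Scan x ∈ F_11. For each x, list the y ∈ F_11 with f(x, y) ≡ 0 and those with g(x, y) ≡ 0 (mod 11); the common zeros in that column are the intersection.
  x = 0: f ≡ 0 at y ∈ {10}; g ≡ 0 at y ∈ {3}; common: ∅.
  x = 1: f ≡ 0 at y ∈ {2}; g ≡ 0 at y ∈ {3}; common: ∅.
  x = 2: f ≡ 0 at y ∈ {5}; g ≡ 0 at y ∈ {3}; common: ∅.
  x = 3: f ≡ 0 at y ∈ {8}; g ≡ 0 at y ∈ {3}; common: ∅.
  x = 4: f ≡ 0 at y ∈ {0}; g ≡ 0 at y ∈ {3}; common: ∅.
  x = 5: f ≡ 0 at y ∈ {3}; g ≡ 0 at y ∈ {3}; common: {3}.
  x = 6: f ≡ 0 at y ∈ {6}; g ≡ 0 at y ∈ {3}; common: ∅.
  x = 7: f ≡ 0 at y ∈ {9}; g ≡ 0 at y ∈ {3}; common: ∅.
  x = 8: f ≡ 0 at y ∈ {1}; g ≡ 0 at y ∈ {3}; common: ∅.
  x = 9: f ≡ 0 at y ∈ {4}; g ≡ 0 at y ∈ {3}; common: ∅.
  x = 10: f ≡ 0 at y ∈ {7}; g ≡ 0 at y ∈ {3}; common: ∅.
Collecting: common zeros = {(5, 3)}, so the count is 1.
Comparison with the Bézout bound: 1 ≤ 1 = deg(f)·deg(g), as expected for curves with no common component (the bound is attained).


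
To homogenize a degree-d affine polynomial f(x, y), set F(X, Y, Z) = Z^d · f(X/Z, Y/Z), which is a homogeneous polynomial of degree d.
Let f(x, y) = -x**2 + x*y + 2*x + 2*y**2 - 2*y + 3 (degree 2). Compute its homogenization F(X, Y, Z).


F(X, Y, Z) = -X**2 + X*Y + 2*X*Z + 2*Y**2 - 2*Y*Z + 3*Z**2

deg(f) = 2.
Substitute x = X/Z, y = Y/Z into f, then multiply by Z^2.
  monomial -1·x^2·y^0 ↦ -1·X^2·Y^0·Z^0.
  monomial 1·x^1·y^1 ↦ 1·X^1·Y^1·Z^0.
  monomial 2·x^1·y^0 ↦ 2·X^1·Y^0·Z^1.
  monomial 2·x^0·y^2 ↦ 2·X^0·Y^2·Z^0.
  monomial -2·x^0·y^1 ↦ -2·X^0·Y^1·Z^1.
  monomial 3·x^0·y^0 ↦ 3·X^0·Y^0·Z^2.
Collecting: F(X, Y, Z) = -X**2 + X*Y + 2*X*Z + 2*Y**2 - 2*Y*Z + 3*Z**2.


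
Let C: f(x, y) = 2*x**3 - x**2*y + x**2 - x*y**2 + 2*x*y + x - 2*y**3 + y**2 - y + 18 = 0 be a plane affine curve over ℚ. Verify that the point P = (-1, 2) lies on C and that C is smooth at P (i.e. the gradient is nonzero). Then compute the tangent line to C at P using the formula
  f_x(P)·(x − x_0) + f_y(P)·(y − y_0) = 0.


Tangent line at P: 9*x - 20*y + 49 = 0.

Step 1: f(-1, 2) = 0, so P lies on C.
Step 2: partial derivatives
  f_x(x, y) = 6*x**2 - 2*x*y + 2*x - y**2 + 2*y + 1, f_y(x, y) = -x**2 - 2*x*y + 2*x - 6*y**2 + 2*y - 1.
  f_x(P) = 9, f_y(P) = -20 (gradient nonzero, so P is smooth).
Step 3: tangent line at P: 9·(x − -1) + -20·(y − 2) = 0.
Expanding: 9*x - 20*y + 49 = 0.


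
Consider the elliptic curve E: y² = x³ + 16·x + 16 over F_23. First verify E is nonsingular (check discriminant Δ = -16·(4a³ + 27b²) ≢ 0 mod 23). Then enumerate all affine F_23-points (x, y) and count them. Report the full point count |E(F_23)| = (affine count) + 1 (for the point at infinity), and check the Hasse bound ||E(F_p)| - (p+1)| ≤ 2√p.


Affine points = {(0, 4), (0, 19), (4, 11), (4, 12), (6, 11), (6, 12), (8, 9), (8, 14), (10, 7), (10, 16), (12, 2), (12, 21), (13, 11), (13, 12), (17, 7), (17, 16), (18, 8), (18, 15), (19, 7), (19, 16)}; affine count = 20; |E(F_23)| = 21.

Discriminant check: Δ ∝ 4a³ + 27b² = 4·16³ + 27·16² = 4·4096 + 27·256 ≡ 20 (mod 23). Nonzero ⇒ E is nonsingular.
For each x ∈ F_23, compute rhs = x³ + 16·x + 16 mod 23, then count y ∈ F_23 with y² ≡ rhs.
  x = 0: rhs = 16, matching y values: 4, 19 (2 points).
  x = 1: rhs = 10, matching y values: none (0 points).
  x = 2: rhs = 10, matching y values: none (0 points).
  x = 3: rhs = 22, matching y values: none (0 points).
  x = 4: rhs = 6, matching y values: 11, 12 (2 points).
  x = 5: rhs = 14, matching y values: none (0 points).
  x = 6: rhs = 6, matching y values: 11, 12 (2 points).
  x = 7: rhs = 11, matching y values: none (0 points).
  x = 8: rhs = 12, matching y values: 9, 14 (2 points).
  x = 9: rhs = 15, matching y values: none (0 points).
  x = 10: rhs = 3, matching y values: 7, 16 (2 points).
  x = 11: rhs = 5, matching y values: none (0 points).
  x = 12: rhs = 4, matching y values: 2, 21 (2 points).
  x = 13: rhs = 6, matching y values: 11, 12 (2 points).
  x = 14: rhs = 17, matching y values: none (0 points).
  x = 15: rhs = 20, matching y values: none (0 points).
  x = 16: rhs = 21, matching y values: none (0 points).
  x = 17: rhs = 3, matching y values: 7, 16 (2 points).
  x = 18: rhs = 18, matching y values: 8, 15 (2 points).
  x = 19: rhs = 3, matching y values: 7, 16 (2 points).
  x = 20: rhs = 10, matching y values: none (0 points).
  x = 21: rhs = 22, matching y values: none (0 points).
  x = 22: rhs = 22, matching y values: none (0 points).
Total affine count: 20.
Full point count |E(F_23)| = 20 + 1 = 21.
Hasse bound: |21 − (23+1)| = |-3| = 3 ≤ 2√23 ≈ 9.5917 ✓.


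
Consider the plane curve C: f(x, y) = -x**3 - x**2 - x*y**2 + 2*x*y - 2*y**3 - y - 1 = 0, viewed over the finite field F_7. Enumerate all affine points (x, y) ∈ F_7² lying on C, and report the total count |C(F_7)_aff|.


Affine F_7-points: {(0, 4), (1, 2), (1, 3), (1, 5), (2, 1), (2, 4), (4, 4)}; count = 7.

For each of the 49 pairs (x, y) ∈ F_7², evaluate f(x, y) mod 7. Record the zeros.
  x = 0: [0↦6, 1↦3, 2↦2, 3↦5, 4↦0, 5↦3, 6↦2]  zeros at y ∈ {4}
  x = 1: [0↦4, 1↦2, 2↦0, 3↦0, 4↦4, 5↦0, 6↦4]  zeros at y ∈ {2, 3, 5}
  x = 2: [0↦1, 1↦0, 2↦4, 3↦1, 4↦0, 5↦3, 6↦5]  zeros at y ∈ {1, 4}
  x = 3: [0↦5, 1↦5, 2↦1, 3↦2, 4↦3, 5↦6, 6↦6]  zeros at y ∈ ∅
  x = 4: [0↦3, 1↦4, 2↦6, 3↦4, 4↦0, 5↦3, 6↦1]  zeros at y ∈ {4}
  x = 5: [0↦3, 1↦5, 2↦6, 3↦1, 4↦6, 5↦2, 6↦5]  zeros at y ∈ ∅
  x = 6: [0↦6, 1↦2, 2↦2, 3↦1, 4↦1, 5↦4, 6↦5]  zeros at y ∈ ∅
Collecting zeros: affine points = {(0, 4), (1, 2), (1, 3), (1, 5), (2, 1), (2, 4), (4, 4)}.
Total count |C(F_7)_aff| = 7.


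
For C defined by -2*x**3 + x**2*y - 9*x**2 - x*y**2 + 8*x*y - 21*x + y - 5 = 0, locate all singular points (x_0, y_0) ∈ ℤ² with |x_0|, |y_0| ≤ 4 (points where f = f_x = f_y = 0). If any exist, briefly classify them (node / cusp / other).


Singular points: {(-1, 3)}; classification: cusp.

Compute partial derivatives:
  f_x = -6*x**2 + 2*x*y - 18*x - y**2 + 8*y - 21.
  f_y = x**2 - 2*x*y + 8*x + 1.
Scan x_0 ∈ {−4, ..., 4}. For each x_0, f_y(x_0, y) is a polynomial in y; find its integer roots y ∈ {−4, ..., 4}, then test f_x and f at those candidates.
  x = -4: f_y(-4, y) = 8*y - 15; no integer root y with |y| ≤ 4.
  x = -3: f_y(-3, y) = 6*y - 14; no integer root y with |y| ≤ 4.
  x = -2: f_y(-2, y) = 4*y - 11; no integer root y with |y| ≤ 4.
  x = -1: f_y(-1, y) = 2*y - 6; vanishes at y ∈ {3}. (-1, 3): f_x = 0, f = 0 — SINGULAR.
  x = 0: f_y(0, y) = 1; no integer root y with |y| ≤ 4.
  x = 1: f_y(1, y) = 10 - 2*y; no integer root y with |y| ≤ 4.
  x = 2: f_y(2, y) = 21 - 4*y; no integer root y with |y| ≤ 4.
  x = 3: f_y(3, y) = 34 - 6*y; no integer root y with |y| ≤ 4.
  x = 4: f_y(4, y) = 49 - 8*y; no integer root y with |y| ≤ 4.
Only singular point on the grid: (-1, 3).
Classify: substitute x = -1 + u, y = 3 + v and expand: f = -2*u**3 + u**2*v - u*v**2 + v**2.
No constant or linear terms (consistent with a singular point). Quadratic part: v**2. Cubic part: -2*u**3 + u**2*v - u*v**2.
The quadratic part v**2 is a perfect square, so there is a single (double) tangent line v = 0, i.e. y = 3. Restricting the cubic part to that line (v = 0) leaves -2*u**3 ≠ 0, so f is not divisible by v and the branch is v² ≈ 2*u**3 to lowest order — this is a cusp.
Classification: cusp.


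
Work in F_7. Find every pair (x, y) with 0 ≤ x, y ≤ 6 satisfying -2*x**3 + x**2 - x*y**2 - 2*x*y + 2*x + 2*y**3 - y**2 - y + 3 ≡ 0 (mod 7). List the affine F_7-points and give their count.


Affine F_7-points: {(1, 5), (2, 3), (3, 4), (3, 6), (4, 3), (4, 5), (5, 3), (5, 4), (6, 1), (6, 5)}; count = 10.

For each of the 49 pairs (x, y) ∈ F_7², evaluate f(x, y) mod 7. Record the zeros.
  x = 0: [0↦3, 1↦3, 2↦6, 3↦3, 4↦6, 5↦6, 6↦1]  zeros at y ∈ ∅
  x = 1: [0↦4, 1↦1, 2↦6, 3↦3, 4↦4, 5↦0, 6↦3]  zeros at y ∈ {5}
  x = 2: [0↦2, 1↦3, 2↦3, 3↦0, 4↦6, 5↦5, 6↦2]  zeros at y ∈ {3}
  x = 3: [0↦6, 1↦4, 2↦6, 3↦3, 4↦0, 5↦2, 6↦0]  zeros at y ∈ {4, 6}
  x = 4: [0↦4, 1↦6, 2↦3, 3↦0, 4↦2, 5↦0, 6↦6]  zeros at y ∈ {3, 5}
  x = 5: [0↦5, 1↦4, 2↦3, 3↦0, 4↦0, 5↦1, 6↦1]  zeros at y ∈ {3, 4}
  x = 6: [0↦4, 1↦0, 2↦1, 3↦5, 4↦3, 5↦0, 6↦1]  zeros at y ∈ {1, 5}
Collecting zeros: affine points = {(1, 5), (2, 3), (3, 4), (3, 6), (4, 3), (4, 5), (5, 3), (5, 4), (6, 1), (6, 5)}.
Total count |C(F_7)_aff| = 10.


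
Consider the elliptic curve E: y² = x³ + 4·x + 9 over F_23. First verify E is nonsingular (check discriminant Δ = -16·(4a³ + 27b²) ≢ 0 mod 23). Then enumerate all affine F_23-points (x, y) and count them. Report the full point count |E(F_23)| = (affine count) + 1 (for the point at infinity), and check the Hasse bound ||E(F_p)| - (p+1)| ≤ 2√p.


Affine points = {(0, 3), (0, 20), (2, 5), (2, 18), (3, 5), (3, 18), (5, 4), (5, 19), (7, 9), (7, 14), (8, 1), (8, 22), (11, 2), (11, 21), (13, 2), (13, 21), (14, 7), (14, 16), (16, 11), (16, 12), (18, 5), (18, 18), (20, 4), (20, 19), (21, 4), (21, 19), (22, 2), (22, 21)}; affine count = 28; |E(F_23)| = 29.

Discriminant check: Δ ∝ 4a³ + 27b² = 4·4³ + 27·9² = 4·64 + 27·81 ≡ 5 (mod 23). Nonzero ⇒ E is nonsingular.
For each x ∈ F_23, compute rhs = x³ + 4·x + 9 mod 23, then count y ∈ F_23 with y² ≡ rhs.
  x = 0: rhs = 9, matching y values: 3, 20 (2 points).
  x = 1: rhs = 14, matching y values: none (0 points).
  x = 2: rhs = 2, matching y values: 5, 18 (2 points).
  x = 3: rhs = 2, matching y values: 5, 18 (2 points).
  x = 4: rhs = 20, matching y values: none (0 points).
  x = 5: rhs = 16, matching y values: 4, 19 (2 points).
  x = 6: rhs = 19, matching y values: none (0 points).
  x = 7: rhs = 12, matching y values: 9, 14 (2 points).
  x = 8: rhs = 1, matching y values: 1, 22 (2 points).
  x = 9: rhs = 15, matching y values: none (0 points).
  x = 10: rhs = 14, matching y values: none (0 points).
  x = 11: rhs = 4, matching y values: 2, 21 (2 points).
  x = 12: rhs = 14, matching y values: none (0 points).
  x = 13: rhs = 4, matching y values: 2, 21 (2 points).
  x = 14: rhs = 3, matching y values: 7, 16 (2 points).
  x = 15: rhs = 17, matching y values: none (0 points).
  x = 16: rhs = 6, matching y values: 11, 12 (2 points).
  x = 17: rhs = 22, matching y values: none (0 points).
  x = 18: rhs = 2, matching y values: 5, 18 (2 points).
  x = 19: rhs = 21, matching y values: none (0 points).
  x = 20: rhs = 16, matching y values: 4, 19 (2 points).
  x = 21: rhs = 16, matching y values: 4, 19 (2 points).
  x = 22: rhs = 4, matching y values: 2, 21 (2 points).
Total affine count: 28.
Full point count |E(F_23)| = 28 + 1 = 29.
Hasse bound: |29 − (23+1)| = |5| = 5 ≤ 2√23 ≈ 9.5917 ✓.


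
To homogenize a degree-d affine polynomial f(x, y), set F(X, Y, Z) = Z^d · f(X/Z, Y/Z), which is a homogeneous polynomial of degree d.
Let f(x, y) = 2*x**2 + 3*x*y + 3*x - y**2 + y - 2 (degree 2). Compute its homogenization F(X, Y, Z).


F(X, Y, Z) = 2*X**2 + 3*X*Y + 3*X*Z - Y**2 + Y*Z - 2*Z**2

deg(f) = 2.
Substitute x = X/Z, y = Y/Z into f, then multiply by Z^2.
  monomial 2·x^2·y^0 ↦ 2·X^2·Y^0·Z^0.
  monomial 3·x^1·y^1 ↦ 3·X^1·Y^1·Z^0.
  monomial 3·x^1·y^0 ↦ 3·X^1·Y^0·Z^1.
  monomial -1·x^0·y^2 ↦ -1·X^0·Y^2·Z^0.
  monomial 1·x^0·y^1 ↦ 1·X^0·Y^1·Z^1.
  monomial -2·x^0·y^0 ↦ -2·X^0·Y^0·Z^2.
Collecting: F(X, Y, Z) = 2*X**2 + 3*X*Y + 3*X*Z - Y**2 + Y*Z - 2*Z**2.


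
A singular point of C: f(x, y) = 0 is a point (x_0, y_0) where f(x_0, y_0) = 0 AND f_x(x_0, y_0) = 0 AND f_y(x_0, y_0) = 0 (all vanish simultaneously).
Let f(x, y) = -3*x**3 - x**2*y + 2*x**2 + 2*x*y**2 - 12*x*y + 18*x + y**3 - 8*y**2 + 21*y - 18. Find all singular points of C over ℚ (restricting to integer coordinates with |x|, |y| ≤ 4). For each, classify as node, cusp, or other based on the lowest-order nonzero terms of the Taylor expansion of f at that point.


Singular points: {(0, 3)}; classification: node.

Compute partial derivatives:
  f_x = -9*x**2 - 2*x*y + 4*x + 2*y**2 - 12*y + 18.
  f_y = -x**2 + 4*x*y - 12*x + 3*y**2 - 16*y + 21.
Scan x_0 ∈ {−4, ..., 4}. For each x_0, f_y(x_0, y) is a polynomial in y; find its integer roots y ∈ {−4, ..., 4}, then test f_x and f at those candidates.
  x = -4: f_y(-4, y) = 3*y**2 - 32*y + 53; no integer root y with |y| ≤ 4.
  x = -3: f_y(-3, y) = 3*y**2 - 28*y + 48; no integer root y with |y| ≤ 4.
  x = -2: f_y(-2, y) = 3*y**2 - 24*y + 41; no integer root y with |y| ≤ 4.
  x = -1: f_y(-1, y) = 3*y**2 - 20*y + 32; vanishes at y ∈ {4}. (-1, 4): f_x = -3 ≠ 0.
  x = 0: f_y(0, y) = 3*y**2 - 16*y + 21; vanishes at y ∈ {3}. (0, 3): f_x = 0, f = 0 — SINGULAR.
  x = 1: f_y(1, y) = 3*y**2 - 12*y + 8; no integer root y with |y| ≤ 4.
  x = 2: f_y(2, y) = 3*y**2 - 8*y - 7; no integer root y with |y| ≤ 4.
  x = 3: f_y(3, y) = 3*y**2 - 4*y - 24; no integer root y with |y| ≤ 4.
  x = 4: f_y(4, y) = 3*y**2 - 43; no integer root y with |y| ≤ 4.
Only singular point on the grid: (0, 3).
Classify: substitute x = 0 + u, y = 3 + v and expand: f = -3*u**3 - u**2*v - u**2 + 2*u*v**2 + v**3 + v**2.
No constant or linear terms (consistent with a singular point). Quadratic part: -u**2 + v**2. Cubic part: -3*u**3 - u**2*v + 2*u*v**2 + v**3.
The quadratic part v**2 - u**2 = (v − u)(v + u) splits into two distinct linear factors, so there are two distinct tangent lines y − 3 = ±(x − 0) — this is a node (ordinary double point).
Classification: node.


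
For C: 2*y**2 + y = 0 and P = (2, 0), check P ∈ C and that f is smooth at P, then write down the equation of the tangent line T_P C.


Tangent line at P: y = 0.

Step 1: f(2, 0) = 0, so P lies on C.
Step 2: partial derivatives
  f_x(x, y) = 0, f_y(x, y) = 4*y + 1.
  f_x(P) = 0, f_y(P) = 1 (gradient nonzero, so P is smooth).
Step 3: tangent line at P: 0·(x − 2) + 1·(y − 0) = 0.
Expanding: y = 0.


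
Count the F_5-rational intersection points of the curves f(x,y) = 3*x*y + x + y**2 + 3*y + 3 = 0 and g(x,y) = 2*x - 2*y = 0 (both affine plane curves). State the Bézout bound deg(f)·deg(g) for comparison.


Common zeros: ∅; count = 0; Bézout bound = 2.

deg(f) = 2, deg(g) = 1, so Bézout bound = 2.
Scan x ∈ F_5. For each x, list the y ∈ F_5 with f(x, y) ≡ 0 and those with g(x, y) ≡ 0 (mod 5); the common zeros in that column are the intersection.
  x = 0: f ≡ 0 at y ∈ ∅; g ≡ 0 at y ∈ {0}; common: ∅.
  x = 1: f ≡ 0 at y ∈ {2}; g ≡ 0 at y ∈ {1}; common: ∅.
  x = 2: f ≡ 0 at y ∈ {0, 1}; g ≡ 0 at y ∈ {2}; common: ∅.
  x = 3: f ≡ 0 at y ∈ {4}; g ≡ 0 at y ∈ {3}; common: ∅.
  x = 4: f ≡ 0 at y ∈ ∅; g ≡ 0 at y ∈ {4}; common: ∅.
Collecting: common zeros = ∅, so the count is 0.
Comparison with the Bézout bound: 0 ≤ 2 = deg(f)·deg(g), as expected for curves with no common component (the affine F_5-count falls short of the bound because intersections may lie at infinity, over extension fields, or carry multiplicity).


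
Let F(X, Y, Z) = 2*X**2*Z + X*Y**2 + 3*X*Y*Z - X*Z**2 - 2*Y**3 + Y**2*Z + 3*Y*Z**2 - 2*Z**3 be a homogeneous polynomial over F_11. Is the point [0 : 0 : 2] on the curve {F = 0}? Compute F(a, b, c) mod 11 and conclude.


F(0,0,2) ≡ 6 (mod 11); P is NOT on the curve.

Evaluate F(0, 0, 2) term-by-term (mod 11).
  2*X**2*Z ↦ 2·0·1·2 = 0
  X*Y**2 ↦ 1·0·0·1 = 0
  3*X*Y*Z ↦ 3·0·0·2 = 0
  -X*Z**2 ↦ -1·0·1·4 = 0
  -2*Y**3 ↦ -2·1·0·1 = 0
  Y**2*Z ↦ 1·1·0·2 = 0
  3*Y*Z**2 ↦ 3·1·0·4 = 0
  -2*Z**3 ↦ -2·1·1·8 = -16
Sum: F(0, 0, 2) = (0) + (0) + (0) + (0) + (0) + (0) + (0) + (-16) = -16.
Reducing mod 11: -16 ≡ 6 (mod 11).
Since F(a, b, c) ≡ 6 ≠ 0 (mod 11), P does NOT lie on the curve.
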